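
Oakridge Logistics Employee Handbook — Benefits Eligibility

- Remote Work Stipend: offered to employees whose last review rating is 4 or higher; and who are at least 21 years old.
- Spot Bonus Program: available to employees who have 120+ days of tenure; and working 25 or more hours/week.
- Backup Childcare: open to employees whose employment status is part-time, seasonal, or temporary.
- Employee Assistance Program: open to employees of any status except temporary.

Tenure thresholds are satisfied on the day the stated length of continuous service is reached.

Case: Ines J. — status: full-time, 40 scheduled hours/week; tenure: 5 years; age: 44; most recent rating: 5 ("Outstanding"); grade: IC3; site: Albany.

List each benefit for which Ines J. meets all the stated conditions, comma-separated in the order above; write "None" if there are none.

Remote Work Stipend, Spot Bonus Program, Employee Assistance Program

Remote Work Stipend — rating 5 ≥ 4 ✓; age 44 ≥ 21 ✓ → eligible.
Spot Bonus Program — service 5 years ≥ 120 days ✓; 40 hrs/wk ≥ 25 ✓ → eligible.
Backup Childcare — status full-time ✗ (requires part-time, seasonal, or temporary) → not eligible.
Employee Assistance Program — status full-time ✓ (not excluded) → eligible.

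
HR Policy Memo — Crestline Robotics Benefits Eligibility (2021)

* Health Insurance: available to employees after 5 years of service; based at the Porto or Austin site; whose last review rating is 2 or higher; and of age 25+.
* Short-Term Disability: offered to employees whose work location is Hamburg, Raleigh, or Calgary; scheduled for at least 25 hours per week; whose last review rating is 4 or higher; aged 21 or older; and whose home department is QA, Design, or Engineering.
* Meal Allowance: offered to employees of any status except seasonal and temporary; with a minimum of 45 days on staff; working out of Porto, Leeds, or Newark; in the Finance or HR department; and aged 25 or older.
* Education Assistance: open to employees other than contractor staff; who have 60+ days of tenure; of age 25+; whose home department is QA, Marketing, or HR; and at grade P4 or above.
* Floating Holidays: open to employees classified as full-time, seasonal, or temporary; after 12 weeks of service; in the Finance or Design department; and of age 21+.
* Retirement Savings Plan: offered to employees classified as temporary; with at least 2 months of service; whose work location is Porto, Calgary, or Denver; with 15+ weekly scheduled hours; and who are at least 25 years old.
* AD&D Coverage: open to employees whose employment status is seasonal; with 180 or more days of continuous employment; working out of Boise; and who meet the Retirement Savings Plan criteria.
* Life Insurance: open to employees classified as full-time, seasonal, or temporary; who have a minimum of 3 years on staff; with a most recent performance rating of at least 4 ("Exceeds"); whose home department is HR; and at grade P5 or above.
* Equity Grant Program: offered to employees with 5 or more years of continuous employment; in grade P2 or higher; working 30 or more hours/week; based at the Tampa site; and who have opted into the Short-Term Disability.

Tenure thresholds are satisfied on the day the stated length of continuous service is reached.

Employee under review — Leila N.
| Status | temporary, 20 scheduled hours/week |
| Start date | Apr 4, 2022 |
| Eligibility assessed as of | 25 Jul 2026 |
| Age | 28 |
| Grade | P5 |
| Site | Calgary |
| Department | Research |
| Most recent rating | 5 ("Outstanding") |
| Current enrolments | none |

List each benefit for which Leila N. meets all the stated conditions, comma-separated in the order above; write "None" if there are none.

Retirement Savings Plan

Service from Apr 4, 2022 to 25 Jul 2026: 1573 days.
Health Insurance — service 1573 days < 5 years (≈1825 days) ✗ → not eligible.
Short-Term Disability — site Calgary ✓; 20 hrs/wk < 25 ✗ → not eligible.
Meal Allowance — status temporary ✗ (excluded) → not eligible.
Education Assistance — status temporary ✓ (not excluded); service 1573 days ≥ 60 days ✓; age 28 ≥ 25 ✓; dept Research ✗ → not eligible.
Floating Holidays — status temporary ✓; service 1573 days ≥ 12 weeks (≈84 days) ✓; dept Research ✗ → not eligible.
Retirement Savings Plan — status temporary ✓; service 1573 days ≥ 2 months (≈60 days) ✓; site Calgary ✓; 20 hrs/wk ≥ 15 ✓; age 28 ≥ 25 ✓ → eligible.
AD&D Coverage — status temporary ✗ (requires seasonal) → not eligible.
Life Insurance — status temporary ✓; service 1573 days ≥ 3 years (≈1095 days) ✓; rating 5 ≥ 4 ✓; dept Research ✗ → not eligible.
Equity Grant Program — service 1573 days < 5 years (≈1825 days) ✗ → not eligible.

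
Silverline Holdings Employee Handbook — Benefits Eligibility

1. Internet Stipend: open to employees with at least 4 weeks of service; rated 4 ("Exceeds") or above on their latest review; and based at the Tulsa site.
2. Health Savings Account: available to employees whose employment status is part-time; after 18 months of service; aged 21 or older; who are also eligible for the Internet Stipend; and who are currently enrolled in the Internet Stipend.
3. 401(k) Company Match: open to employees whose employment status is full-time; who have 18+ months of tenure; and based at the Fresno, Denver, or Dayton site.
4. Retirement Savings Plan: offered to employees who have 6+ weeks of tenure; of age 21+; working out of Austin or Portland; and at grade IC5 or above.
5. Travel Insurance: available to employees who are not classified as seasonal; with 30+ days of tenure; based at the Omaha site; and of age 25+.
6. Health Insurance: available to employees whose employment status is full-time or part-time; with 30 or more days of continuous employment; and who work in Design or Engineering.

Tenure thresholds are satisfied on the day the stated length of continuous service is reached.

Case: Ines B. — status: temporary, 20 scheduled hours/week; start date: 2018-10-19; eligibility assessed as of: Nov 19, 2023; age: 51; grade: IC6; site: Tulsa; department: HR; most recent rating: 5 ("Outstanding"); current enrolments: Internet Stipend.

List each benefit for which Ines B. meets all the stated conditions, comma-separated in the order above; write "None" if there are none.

Service from 2018-10-19 to Nov 19, 2023: 1857 days.
Internet Stipend — service 1857 days ≥ 4 weeks (≈28 days) ✓; rating 5 ≥ 4 ✓; site Tulsa ✓ → eligible.
Health Savings Account — status temporary ✗ (requires part-time) → not eligible.
401(k) Company Match — status temporary ✗ (requires full-time) → not eligible.
Retirement Savings Plan — service 1857 days ≥ 6 weeks (≈42 days) ✓; age 51 ≥ 21 ✓; site Tulsa ✗ (not Austin or Portland) → not eligible.
Travel Insurance — status temporary ✓ (not excluded); service 1857 days ≥ 30 days ✓; site Tulsa ✗ (not Omaha) → not eligible.
Health Insurance — status temporary ✗ (requires full-time or part-time) → not eligible.

Internet Stipend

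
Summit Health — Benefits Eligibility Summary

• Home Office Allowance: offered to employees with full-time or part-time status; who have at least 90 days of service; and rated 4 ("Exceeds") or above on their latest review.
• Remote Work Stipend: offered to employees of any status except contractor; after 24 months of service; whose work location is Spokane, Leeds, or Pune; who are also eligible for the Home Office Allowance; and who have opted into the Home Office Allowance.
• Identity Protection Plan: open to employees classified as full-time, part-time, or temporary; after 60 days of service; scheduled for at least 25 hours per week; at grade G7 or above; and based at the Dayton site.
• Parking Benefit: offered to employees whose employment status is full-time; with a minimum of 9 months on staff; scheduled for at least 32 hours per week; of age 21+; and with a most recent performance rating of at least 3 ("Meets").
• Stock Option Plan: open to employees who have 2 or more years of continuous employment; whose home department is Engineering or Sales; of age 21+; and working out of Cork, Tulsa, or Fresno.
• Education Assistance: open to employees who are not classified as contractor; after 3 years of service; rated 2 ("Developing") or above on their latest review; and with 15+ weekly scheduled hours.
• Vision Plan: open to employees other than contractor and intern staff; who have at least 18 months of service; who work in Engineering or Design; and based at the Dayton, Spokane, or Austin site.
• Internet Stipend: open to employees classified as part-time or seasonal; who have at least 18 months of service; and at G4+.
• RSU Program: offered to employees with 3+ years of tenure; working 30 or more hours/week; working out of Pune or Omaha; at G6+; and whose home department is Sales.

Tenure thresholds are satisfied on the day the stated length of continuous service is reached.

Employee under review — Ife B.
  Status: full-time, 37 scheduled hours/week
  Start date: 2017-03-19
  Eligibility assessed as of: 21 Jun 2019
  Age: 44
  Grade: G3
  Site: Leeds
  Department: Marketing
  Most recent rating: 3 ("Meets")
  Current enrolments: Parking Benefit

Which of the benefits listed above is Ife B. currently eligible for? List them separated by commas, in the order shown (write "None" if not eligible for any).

Service from 2017-03-19 to 21 Jun 2019: 824 days.
Home Office Allowance — status full-time ✓; service 824 days ≥ 90 days ✓; rating 3 < 4 ✗ → not eligible.
Remote Work Stipend — status full-time ✓ (not excluded); service 824 days ≥ 24 months (≈720 days) ✓; site Leeds ✓; not eligible for Home Office Allowance ✗ → not eligible.
Identity Protection Plan — status full-time ✓; service 824 days ≥ 60 days ✓; 37 hrs/wk ≥ 25 ✓; grade G3 < G7 ✗ → not eligible.
Parking Benefit — status full-time ✓; service 824 days ≥ 9 months (≈270 days) ✓; 37 hrs/wk ≥ 32 ✓; age 44 ≥ 21 ✓; rating 3 ≥ 3 ✓ → eligible.
Stock Option Plan — service 824 days ≥ 2 years (≈730 days) ✓; dept Marketing ✗ → not eligible.
Education Assistance — status full-time ✓ (not excluded); service 824 days < 3 years (≈1095 days) ✗ → not eligible.
Vision Plan — status full-time ✓ (not excluded); service 824 days ≥ 18 months (≈540 days) ✓; dept Marketing ✗ → not eligible.
Internet Stipend — status full-time ✗ (requires part-time or seasonal) → not eligible.
RSU Program — service 824 days < 3 years (≈1095 days) ✗ → not eligible.

Parking Benefit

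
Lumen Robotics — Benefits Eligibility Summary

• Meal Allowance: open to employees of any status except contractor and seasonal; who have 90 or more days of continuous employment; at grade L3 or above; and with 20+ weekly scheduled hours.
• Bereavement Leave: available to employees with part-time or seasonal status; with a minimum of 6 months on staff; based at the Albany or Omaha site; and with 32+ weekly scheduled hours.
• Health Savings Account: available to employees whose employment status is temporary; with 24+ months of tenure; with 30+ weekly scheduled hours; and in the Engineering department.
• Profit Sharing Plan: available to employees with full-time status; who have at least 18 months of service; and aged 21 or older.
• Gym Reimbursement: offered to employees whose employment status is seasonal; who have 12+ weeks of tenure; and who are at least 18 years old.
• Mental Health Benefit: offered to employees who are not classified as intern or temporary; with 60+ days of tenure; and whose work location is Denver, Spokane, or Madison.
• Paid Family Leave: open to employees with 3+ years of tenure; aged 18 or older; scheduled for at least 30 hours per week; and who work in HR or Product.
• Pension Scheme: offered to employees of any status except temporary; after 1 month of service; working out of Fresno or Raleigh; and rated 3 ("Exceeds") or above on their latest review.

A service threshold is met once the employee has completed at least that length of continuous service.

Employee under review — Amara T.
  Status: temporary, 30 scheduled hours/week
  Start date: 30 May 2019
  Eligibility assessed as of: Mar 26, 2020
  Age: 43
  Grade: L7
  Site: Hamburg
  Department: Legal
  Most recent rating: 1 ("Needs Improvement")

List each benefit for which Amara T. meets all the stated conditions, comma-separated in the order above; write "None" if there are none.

Meal Allowance

Service from 30 May 2019 to Mar 26, 2020: 301 days.
Meal Allowance — status temporary ✓ (not excluded); service 301 days ≥ 90 days ✓; grade L7 ≥ L3 ✓; 30 hrs/wk ≥ 20 ✓ → eligible.
Bereavement Leave — status temporary ✗ (requires part-time or seasonal) → not eligible.
Health Savings Account — status temporary ✓; service 301 days < 24 months (≈720 days) ✗ → not eligible.
Profit Sharing Plan — status temporary ✗ (requires full-time) → not eligible.
Gym Reimbursement — status temporary ✗ (requires seasonal) → not eligible.
Mental Health Benefit — status temporary ✗ (excluded) → not eligible.
Paid Family Leave — service 301 days < 3 years (≈1095 days) ✗ → not eligible.
Pension Scheme — status temporary ✗ (excluded) → not eligible.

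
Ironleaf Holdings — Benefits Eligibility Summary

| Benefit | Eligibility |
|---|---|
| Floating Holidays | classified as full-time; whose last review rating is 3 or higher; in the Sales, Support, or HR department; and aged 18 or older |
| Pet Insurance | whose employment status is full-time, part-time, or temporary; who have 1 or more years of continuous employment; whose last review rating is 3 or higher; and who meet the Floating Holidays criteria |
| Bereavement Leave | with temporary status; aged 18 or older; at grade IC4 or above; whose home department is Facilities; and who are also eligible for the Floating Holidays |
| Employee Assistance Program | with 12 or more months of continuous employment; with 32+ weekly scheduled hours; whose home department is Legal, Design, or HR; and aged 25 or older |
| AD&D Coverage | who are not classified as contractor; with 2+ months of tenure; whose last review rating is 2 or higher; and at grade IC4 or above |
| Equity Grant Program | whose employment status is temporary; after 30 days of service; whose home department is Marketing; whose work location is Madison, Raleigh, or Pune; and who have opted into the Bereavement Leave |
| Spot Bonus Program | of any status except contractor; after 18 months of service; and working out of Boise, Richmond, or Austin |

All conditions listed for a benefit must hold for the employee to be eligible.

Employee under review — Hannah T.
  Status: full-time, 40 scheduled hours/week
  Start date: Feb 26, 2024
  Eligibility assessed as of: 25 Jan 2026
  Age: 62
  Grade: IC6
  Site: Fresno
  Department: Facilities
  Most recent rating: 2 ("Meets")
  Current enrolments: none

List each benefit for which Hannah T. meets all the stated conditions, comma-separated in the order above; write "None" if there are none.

AD&D Coverage

Service from Feb 26, 2024 to 25 Jan 2026: 699 days.
Floating Holidays — status full-time ✓; rating 2 < 3 ✗ → not eligible.
Pet Insurance — status full-time ✓; service 699 days ≥ 1 year (≈365 days) ✓; rating 2 < 3 ✗ → not eligible.
Bereavement Leave — status full-time ✗ (requires temporary) → not eligible.
Employee Assistance Program — service 699 days ≥ 12 months (≈360 days) ✓; 40 hrs/wk ≥ 32 ✓; dept Facilities ✗ → not eligible.
AD&D Coverage — status full-time ✓ (not excluded); service 699 days ≥ 2 months (≈60 days) ✓; rating 2 ≥ 2 ✓; grade IC6 ≥ IC4 ✓ → eligible.
Equity Grant Program — status full-time ✗ (requires temporary) → not eligible.
Spot Bonus Program — status full-time ✓ (not excluded); service 699 days ≥ 18 months (≈540 days) ✓; site Fresno ✗ (not Boise, Richmond, or Austin) → not eligible.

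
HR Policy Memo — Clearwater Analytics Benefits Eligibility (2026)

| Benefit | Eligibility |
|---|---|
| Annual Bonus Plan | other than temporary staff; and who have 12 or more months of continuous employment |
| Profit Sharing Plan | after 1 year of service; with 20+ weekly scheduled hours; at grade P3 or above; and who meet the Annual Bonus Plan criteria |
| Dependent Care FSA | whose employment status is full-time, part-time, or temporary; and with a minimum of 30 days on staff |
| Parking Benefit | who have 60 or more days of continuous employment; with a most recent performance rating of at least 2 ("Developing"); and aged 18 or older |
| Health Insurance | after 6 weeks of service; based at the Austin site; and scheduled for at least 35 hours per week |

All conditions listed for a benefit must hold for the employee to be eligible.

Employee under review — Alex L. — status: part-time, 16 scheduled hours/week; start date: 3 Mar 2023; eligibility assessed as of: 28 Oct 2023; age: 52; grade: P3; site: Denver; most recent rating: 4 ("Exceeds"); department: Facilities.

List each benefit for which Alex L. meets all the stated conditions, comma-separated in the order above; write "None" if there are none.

Service from 3 Mar 2023 to 28 Oct 2023: 239 days.
Annual Bonus Plan — status part-time ✓ (not excluded); service 239 days < 12 months (≈360 days) ✗ → not eligible.
Profit Sharing Plan — service 239 days < 1 year (≈365 days) ✗ → not eligible.
Dependent Care FSA — status part-time ✓; service 239 days ≥ 30 days ✓ → eligible.
Parking Benefit — service 239 days ≥ 60 days ✓; rating 4 ≥ 2 ✓; age 52 ≥ 18 ✓ → eligible.
Health Insurance — service 239 days ≥ 6 weeks (≈42 days) ✓; site Denver ✗ (not Austin) → not eligible.

Dependent Care FSA, Parking Benefit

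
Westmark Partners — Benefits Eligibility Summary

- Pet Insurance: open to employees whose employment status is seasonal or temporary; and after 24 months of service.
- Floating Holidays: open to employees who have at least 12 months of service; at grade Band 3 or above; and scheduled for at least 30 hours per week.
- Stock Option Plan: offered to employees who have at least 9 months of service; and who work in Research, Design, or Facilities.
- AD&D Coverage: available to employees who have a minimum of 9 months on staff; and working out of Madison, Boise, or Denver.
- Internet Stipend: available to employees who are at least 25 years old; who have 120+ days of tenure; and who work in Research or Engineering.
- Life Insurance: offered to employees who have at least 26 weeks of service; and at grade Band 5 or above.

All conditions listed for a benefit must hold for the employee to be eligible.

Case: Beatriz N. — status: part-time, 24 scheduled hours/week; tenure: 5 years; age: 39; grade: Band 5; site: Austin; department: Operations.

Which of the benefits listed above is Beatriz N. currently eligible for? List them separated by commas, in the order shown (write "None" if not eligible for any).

Pet Insurance — status part-time ✗ (requires seasonal or temporary) → not eligible.
Floating Holidays — service 5 years ≥ 12 months (≈360 days) ✓; grade Band 5 ≥ Band 3 ✓; 24 hrs/wk < 30 ✗ → not eligible.
Stock Option Plan — service 5 years ≥ 9 months (≈270 days) ✓; dept Operations ✗ → not eligible.
AD&D Coverage — service 5 years ≥ 9 months (≈270 days) ✓; site Austin ✗ (not Madison, Boise, or Denver) → not eligible.
Internet Stipend — age 39 ≥ 25 ✓; service 5 years ≥ 120 days ✓; dept Operations ✗ → not eligible.
Life Insurance — service 5 years ≥ 26 weeks (≈182 days) ✓; grade Band 5 ≥ Band 5 ✓ → eligible.

Life Insurance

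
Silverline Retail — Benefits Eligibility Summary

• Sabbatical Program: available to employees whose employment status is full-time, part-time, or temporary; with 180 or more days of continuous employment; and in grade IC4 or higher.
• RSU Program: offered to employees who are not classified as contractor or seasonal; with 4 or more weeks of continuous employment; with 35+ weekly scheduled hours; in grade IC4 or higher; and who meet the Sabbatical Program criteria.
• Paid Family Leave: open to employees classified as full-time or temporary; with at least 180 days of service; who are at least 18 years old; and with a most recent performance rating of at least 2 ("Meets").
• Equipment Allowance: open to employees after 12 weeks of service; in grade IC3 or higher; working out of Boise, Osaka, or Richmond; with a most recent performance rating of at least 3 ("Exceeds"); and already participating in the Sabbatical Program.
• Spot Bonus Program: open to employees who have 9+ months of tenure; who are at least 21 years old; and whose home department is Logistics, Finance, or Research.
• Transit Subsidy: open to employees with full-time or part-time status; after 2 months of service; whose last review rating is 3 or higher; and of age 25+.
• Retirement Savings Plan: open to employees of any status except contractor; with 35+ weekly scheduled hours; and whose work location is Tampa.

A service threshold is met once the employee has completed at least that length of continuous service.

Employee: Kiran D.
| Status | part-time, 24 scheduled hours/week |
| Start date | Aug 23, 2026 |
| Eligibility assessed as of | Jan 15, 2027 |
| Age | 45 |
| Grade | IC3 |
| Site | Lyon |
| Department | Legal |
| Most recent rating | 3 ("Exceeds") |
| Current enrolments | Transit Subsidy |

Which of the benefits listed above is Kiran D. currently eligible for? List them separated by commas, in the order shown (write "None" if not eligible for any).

Service from Aug 23, 2026 to Jan 15, 2027: 145 days.
Sabbatical Program — status part-time ✓; service 145 days < 180 days ✗ → not eligible.
RSU Program — status part-time ✓ (not excluded); service 145 days ≥ 4 weeks (≈28 days) ✓; 24 hrs/wk < 35 ✗ → not eligible.
Paid Family Leave — status part-time ✗ (requires full-time or temporary) → not eligible.
Equipment Allowance — service 145 days ≥ 12 weeks (≈84 days) ✓; grade IC3 ≥ IC3 ✓; site Lyon ✗ (not Boise, Osaka, or Richmond) → not eligible.
Spot Bonus Program — service 145 days < 9 months (≈270 days) ✗ → not eligible.
Transit Subsidy — status part-time ✓; service 145 days ≥ 2 months (≈60 days) ✓; rating 3 ≥ 3 ✓; age 45 ≥ 25 ✓ → eligible.
Retirement Savings Plan — status part-time ✓ (not excluded); 24 hrs/wk < 35 ✗ → not eligible.

Transit Subsidy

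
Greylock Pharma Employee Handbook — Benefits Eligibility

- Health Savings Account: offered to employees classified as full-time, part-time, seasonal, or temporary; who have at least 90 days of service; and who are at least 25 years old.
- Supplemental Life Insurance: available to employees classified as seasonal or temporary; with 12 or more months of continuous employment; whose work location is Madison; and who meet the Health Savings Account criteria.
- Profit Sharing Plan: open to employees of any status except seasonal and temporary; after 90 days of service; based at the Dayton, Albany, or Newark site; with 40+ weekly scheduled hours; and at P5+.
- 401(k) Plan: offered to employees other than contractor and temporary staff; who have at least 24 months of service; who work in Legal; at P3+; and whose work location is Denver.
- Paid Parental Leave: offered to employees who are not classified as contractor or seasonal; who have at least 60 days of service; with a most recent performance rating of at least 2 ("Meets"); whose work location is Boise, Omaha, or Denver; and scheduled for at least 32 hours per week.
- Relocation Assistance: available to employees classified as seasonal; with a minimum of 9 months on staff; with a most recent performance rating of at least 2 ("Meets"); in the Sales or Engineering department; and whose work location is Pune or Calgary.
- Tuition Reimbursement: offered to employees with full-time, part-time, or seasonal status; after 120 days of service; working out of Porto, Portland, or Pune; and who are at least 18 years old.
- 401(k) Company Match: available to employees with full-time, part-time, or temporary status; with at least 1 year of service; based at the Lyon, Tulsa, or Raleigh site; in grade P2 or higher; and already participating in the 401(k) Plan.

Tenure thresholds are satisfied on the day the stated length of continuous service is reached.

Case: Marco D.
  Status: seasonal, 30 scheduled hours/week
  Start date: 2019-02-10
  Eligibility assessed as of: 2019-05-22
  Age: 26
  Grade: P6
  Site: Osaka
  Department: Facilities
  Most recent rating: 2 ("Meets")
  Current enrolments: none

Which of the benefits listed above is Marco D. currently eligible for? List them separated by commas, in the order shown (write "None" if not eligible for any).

Health Savings Account

Service from 2019-02-10 to 2019-05-22: 101 days.
Health Savings Account — status seasonal ✓; service 101 days ≥ 90 days ✓; age 26 ≥ 25 ✓ → eligible.
Supplemental Life Insurance — status seasonal ✓; service 101 days < 12 months (≈360 days) ✗ → not eligible.
Profit Sharing Plan — status seasonal ✗ (excluded) → not eligible.
401(k) Plan — status seasonal ✓ (not excluded); service 101 days < 24 months (≈720 days) ✗ → not eligible.
Paid Parental Leave — status seasonal ✗ (excluded) → not eligible.
Relocation Assistance — status seasonal ✓; service 101 days < 9 months (≈270 days) ✗ → not eligible.
Tuition Reimbursement — status seasonal ✓; service 101 days < 120 days ✗ → not eligible.
401(k) Company Match — status seasonal ✗ (requires full-time, part-time, or temporary) → not eligible.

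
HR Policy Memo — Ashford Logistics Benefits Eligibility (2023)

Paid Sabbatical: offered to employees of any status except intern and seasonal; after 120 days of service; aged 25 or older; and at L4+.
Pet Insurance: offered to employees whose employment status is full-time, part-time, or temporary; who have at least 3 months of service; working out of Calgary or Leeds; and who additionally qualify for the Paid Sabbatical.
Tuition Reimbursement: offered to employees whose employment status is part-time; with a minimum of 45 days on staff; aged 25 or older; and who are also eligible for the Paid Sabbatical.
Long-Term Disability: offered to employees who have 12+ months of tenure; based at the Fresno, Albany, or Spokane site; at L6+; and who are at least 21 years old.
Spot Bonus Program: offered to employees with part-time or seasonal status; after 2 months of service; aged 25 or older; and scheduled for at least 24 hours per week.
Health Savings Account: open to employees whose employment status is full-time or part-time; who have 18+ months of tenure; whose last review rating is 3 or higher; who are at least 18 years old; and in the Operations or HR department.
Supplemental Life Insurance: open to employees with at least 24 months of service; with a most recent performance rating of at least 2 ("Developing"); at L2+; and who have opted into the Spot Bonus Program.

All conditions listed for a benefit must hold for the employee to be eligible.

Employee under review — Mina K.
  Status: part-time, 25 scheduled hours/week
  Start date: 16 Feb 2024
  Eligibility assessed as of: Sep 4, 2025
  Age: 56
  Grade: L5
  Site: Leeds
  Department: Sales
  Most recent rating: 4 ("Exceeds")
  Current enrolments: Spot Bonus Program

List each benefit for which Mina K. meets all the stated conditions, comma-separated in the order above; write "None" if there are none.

Paid Sabbatical, Pet Insurance, Tuition Reimbursement, Spot Bonus Program

Service from 16 Feb 2024 to Sep 4, 2025: 566 days.
Paid Sabbatical — status part-time ✓ (not excluded); service 566 days ≥ 120 days ✓; age 56 ≥ 25 ✓; grade L5 ≥ L4 ✓ → eligible.
Pet Insurance — status part-time ✓; service 566 days ≥ 3 months (≈90 days) ✓; site Leeds ✓; eligible for Paid Sabbatical ✓ → eligible.
Tuition Reimbursement — status part-time ✓; service 566 days ≥ 45 days ✓; age 56 ≥ 25 ✓; eligible for Paid Sabbatical ✓ → eligible.
Long-Term Disability — service 566 days ≥ 12 months (≈360 days) ✓; site Leeds ✗ (not Fresno, Albany, or Spokane) → not eligible.
Spot Bonus Program — status part-time ✓; service 566 days ≥ 2 months (≈60 days) ✓; age 56 ≥ 25 ✓; 25 hrs/wk ≥ 24 ✓ → eligible.
Health Savings Account — status part-time ✓; service 566 days ≥ 18 months (≈540 days) ✓; rating 4 ≥ 3 ✓; age 56 ≥ 18 ✓; dept Sales ✗ → not eligible.
Supplemental Life Insurance — service 566 days < 24 months (≈720 days) ✗ → not eligible.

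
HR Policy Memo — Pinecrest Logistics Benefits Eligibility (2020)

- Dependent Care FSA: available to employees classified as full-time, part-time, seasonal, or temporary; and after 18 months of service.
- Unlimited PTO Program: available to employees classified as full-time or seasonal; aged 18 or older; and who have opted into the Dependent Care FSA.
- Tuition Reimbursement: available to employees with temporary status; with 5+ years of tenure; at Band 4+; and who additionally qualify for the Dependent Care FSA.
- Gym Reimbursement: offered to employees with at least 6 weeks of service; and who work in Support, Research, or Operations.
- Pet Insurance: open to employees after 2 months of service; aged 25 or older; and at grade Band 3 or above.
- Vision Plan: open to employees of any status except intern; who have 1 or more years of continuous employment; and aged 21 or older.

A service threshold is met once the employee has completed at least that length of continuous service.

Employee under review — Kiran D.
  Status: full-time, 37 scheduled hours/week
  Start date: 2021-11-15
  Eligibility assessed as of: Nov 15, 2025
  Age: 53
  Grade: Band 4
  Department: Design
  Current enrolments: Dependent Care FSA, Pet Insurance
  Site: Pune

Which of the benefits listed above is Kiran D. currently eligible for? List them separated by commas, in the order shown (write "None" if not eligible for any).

Service from 2021-11-15 to Nov 15, 2025: 1461 days.
Dependent Care FSA — status full-time ✓; service 1461 days ≥ 18 months (≈540 days) ✓ → eligible.
Unlimited PTO Program — status full-time ✓; age 53 ≥ 18 ✓; enrolled in Dependent Care FSA ✓ → eligible.
Tuition Reimbursement — status full-time ✗ (requires temporary) → not eligible.
Gym Reimbursement — service 1461 days ≥ 6 weeks (≈42 days) ✓; dept Design ✗ → not eligible.
Pet Insurance — service 1461 days ≥ 2 months (≈60 days) ✓; age 53 ≥ 25 ✓; grade Band 4 ≥ Band 3 ✓ → eligible.
Vision Plan — status full-time ✓ (not excluded); service 1461 days ≥ 1 year (≈365 days) ✓; age 53 ≥ 21 ✓ → eligible.

Dependent Care FSA, Unlimited PTO Program, Pet Insurance, Vision Plan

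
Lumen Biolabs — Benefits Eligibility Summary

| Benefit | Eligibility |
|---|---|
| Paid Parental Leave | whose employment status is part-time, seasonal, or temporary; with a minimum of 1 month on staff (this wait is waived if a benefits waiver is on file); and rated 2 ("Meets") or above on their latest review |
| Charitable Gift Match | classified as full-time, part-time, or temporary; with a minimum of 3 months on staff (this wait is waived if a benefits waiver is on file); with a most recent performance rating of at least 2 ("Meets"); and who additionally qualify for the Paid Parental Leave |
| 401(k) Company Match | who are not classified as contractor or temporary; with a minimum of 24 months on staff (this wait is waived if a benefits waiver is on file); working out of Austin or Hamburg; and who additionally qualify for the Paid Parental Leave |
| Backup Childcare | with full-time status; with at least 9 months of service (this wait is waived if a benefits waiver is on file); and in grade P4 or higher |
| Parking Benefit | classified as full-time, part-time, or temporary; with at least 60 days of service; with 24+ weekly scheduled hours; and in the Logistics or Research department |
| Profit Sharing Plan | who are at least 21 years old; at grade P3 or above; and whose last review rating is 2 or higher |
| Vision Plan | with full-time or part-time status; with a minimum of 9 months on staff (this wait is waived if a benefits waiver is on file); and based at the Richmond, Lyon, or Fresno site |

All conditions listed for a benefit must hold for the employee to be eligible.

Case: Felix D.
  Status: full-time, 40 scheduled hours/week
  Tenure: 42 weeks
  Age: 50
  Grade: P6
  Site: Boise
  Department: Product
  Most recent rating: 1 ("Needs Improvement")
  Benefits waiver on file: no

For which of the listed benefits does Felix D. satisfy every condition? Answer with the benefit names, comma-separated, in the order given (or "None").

Backup Childcare

Paid Parental Leave — status full-time ✗ (requires part-time, seasonal, or temporary) → not eligible.
Charitable Gift Match — status full-time ✓; no waiver, service 42 weeks ≥ 3 months (≈90 days) ✓; rating 1 < 2 ✗ → not eligible.
401(k) Company Match — status full-time ✓ (not excluded); no waiver, service 42 weeks < 24 months (≈720 days) ✗ → not eligible.
Backup Childcare — status full-time ✓; no waiver, service 42 weeks ≥ 9 months (≈270 days) ✓; grade P6 ≥ P4 ✓ → eligible.
Parking Benefit — status full-time ✓; service 42 weeks ≥ 60 days ✓; 40 hrs/wk ≥ 24 ✓; dept Product ✗ → not eligible.
Profit Sharing Plan — age 50 ≥ 21 ✓; grade P6 ≥ P3 ✓; rating 1 < 2 ✗ → not eligible.
Vision Plan — status full-time ✓; no waiver, service 42 weeks ≥ 9 months (≈270 days) ✓; site Boise ✗ (not Richmond, Lyon, or Fresno) → not eligible.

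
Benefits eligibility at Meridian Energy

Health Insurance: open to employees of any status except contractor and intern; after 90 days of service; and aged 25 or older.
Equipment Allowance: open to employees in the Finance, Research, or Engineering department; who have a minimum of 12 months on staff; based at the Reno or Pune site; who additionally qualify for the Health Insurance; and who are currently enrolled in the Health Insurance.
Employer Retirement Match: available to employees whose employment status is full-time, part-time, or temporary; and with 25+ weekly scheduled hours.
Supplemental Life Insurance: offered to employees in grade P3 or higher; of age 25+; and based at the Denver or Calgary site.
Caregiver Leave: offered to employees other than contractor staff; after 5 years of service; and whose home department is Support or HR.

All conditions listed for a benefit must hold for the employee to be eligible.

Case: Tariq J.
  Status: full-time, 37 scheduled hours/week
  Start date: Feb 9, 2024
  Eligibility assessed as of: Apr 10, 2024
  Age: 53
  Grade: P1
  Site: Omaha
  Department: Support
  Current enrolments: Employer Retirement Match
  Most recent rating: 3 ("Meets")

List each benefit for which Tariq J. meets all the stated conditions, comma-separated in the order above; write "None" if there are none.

Service from Feb 9, 2024 to Apr 10, 2024: 61 days.
Health Insurance — status full-time ✓ (not excluded); service 61 days < 90 days ✗ → not eligible.
Equipment Allowance — dept Support ✗ → not eligible.
Employer Retirement Match — status full-time ✓; 37 hrs/wk ≥ 25 ✓ → eligible.
Supplemental Life Insurance — grade P1 < P3 ✗ → not eligible.
Caregiver Leave — status full-time ✓ (not excluded); service 61 days < 5 years (≈1825 days) ✗ → not eligible.

Employer Retirement Match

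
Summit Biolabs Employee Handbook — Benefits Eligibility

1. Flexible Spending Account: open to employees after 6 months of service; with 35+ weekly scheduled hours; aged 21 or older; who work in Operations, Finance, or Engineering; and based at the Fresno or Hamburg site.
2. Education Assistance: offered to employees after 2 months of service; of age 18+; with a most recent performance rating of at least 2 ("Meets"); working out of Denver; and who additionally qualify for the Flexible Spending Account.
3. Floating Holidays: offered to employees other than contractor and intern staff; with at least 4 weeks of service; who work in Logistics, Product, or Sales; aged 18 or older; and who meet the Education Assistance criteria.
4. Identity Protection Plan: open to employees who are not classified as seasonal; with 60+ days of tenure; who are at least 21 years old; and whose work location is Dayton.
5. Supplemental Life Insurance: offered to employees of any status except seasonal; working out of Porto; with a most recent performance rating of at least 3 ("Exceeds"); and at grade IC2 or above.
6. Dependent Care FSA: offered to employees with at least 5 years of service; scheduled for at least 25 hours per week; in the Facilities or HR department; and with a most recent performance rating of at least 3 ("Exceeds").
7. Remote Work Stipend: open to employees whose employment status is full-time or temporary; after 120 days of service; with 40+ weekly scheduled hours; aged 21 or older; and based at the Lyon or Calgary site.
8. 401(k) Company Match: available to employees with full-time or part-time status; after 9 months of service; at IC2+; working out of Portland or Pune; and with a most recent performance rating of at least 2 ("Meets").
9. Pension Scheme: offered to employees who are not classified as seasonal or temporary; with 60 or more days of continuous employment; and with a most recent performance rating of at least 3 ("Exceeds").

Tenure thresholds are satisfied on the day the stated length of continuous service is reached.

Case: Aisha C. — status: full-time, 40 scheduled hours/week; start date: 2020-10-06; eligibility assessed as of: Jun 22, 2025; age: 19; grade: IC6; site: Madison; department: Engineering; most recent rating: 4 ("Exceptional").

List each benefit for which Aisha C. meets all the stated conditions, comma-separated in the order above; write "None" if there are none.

Pension Scheme

Service from 2020-10-06 to Jun 22, 2025: 1720 days.
Flexible Spending Account — service 1720 days ≥ 6 months (≈180 days) ✓; 40 hrs/wk ≥ 35 ✓; age 19 < 21 ✗ → not eligible.
Education Assistance — service 1720 days ≥ 2 months (≈60 days) ✓; age 19 ≥ 18 ✓; rating 4 ≥ 2 ✓; site Madison ✗ (not Denver) → not eligible.
Floating Holidays — status full-time ✓ (not excluded); service 1720 days ≥ 4 weeks (≈28 days) ✓; dept Engineering ✗ → not eligible.
Identity Protection Plan — status full-time ✓ (not excluded); service 1720 days ≥ 60 days ✓; age 19 < 21 ✗ → not eligible.
Supplemental Life Insurance — status full-time ✓ (not excluded); site Madison ✗ (not Porto) → not eligible.
Dependent Care FSA — service 1720 days < 5 years (≈1825 days) ✗ → not eligible.
Remote Work Stipend — status full-time ✓; service 1720 days ≥ 120 days ✓; 40 hrs/wk ≥ 40 ✓; age 19 < 21 ✗ → not eligible.
401(k) Company Match — status full-time ✓; service 1720 days ≥ 9 months (≈270 days) ✓; grade IC6 ≥ IC2 ✓; site Madison ✗ (not Portland or Pune) → not eligible.
Pension Scheme — status full-time ✓ (not excluded); service 1720 days ≥ 60 days ✓; rating 4 ≥ 3 ✓ → eligible.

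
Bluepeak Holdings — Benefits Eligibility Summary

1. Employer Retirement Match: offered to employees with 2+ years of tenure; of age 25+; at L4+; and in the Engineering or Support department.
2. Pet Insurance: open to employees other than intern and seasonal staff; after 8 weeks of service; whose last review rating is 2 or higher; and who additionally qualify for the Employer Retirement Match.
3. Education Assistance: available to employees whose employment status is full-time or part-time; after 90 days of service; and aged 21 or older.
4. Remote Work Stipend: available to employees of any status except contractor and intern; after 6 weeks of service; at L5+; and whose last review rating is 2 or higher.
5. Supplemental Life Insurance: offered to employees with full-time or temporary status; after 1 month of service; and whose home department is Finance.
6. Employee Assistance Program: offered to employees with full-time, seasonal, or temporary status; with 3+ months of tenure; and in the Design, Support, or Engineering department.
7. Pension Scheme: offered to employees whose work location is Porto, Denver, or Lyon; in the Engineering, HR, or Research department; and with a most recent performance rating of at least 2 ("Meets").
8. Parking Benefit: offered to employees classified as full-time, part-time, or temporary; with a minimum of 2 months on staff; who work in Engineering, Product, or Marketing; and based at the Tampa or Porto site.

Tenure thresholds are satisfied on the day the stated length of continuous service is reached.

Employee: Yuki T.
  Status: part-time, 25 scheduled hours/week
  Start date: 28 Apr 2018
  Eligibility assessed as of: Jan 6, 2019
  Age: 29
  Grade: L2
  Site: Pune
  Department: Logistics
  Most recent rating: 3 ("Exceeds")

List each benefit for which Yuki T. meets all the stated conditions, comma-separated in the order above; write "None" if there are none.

Education Assistance

Service from 28 Apr 2018 to Jan 6, 2019: 253 days.
Employer Retirement Match — service 253 days < 2 years (≈730 days) ✗ → not eligible.
Pet Insurance — status part-time ✓ (not excluded); service 253 days ≥ 8 weeks (≈56 days) ✓; rating 3 ≥ 2 ✓; not eligible for Employer Retirement Match ✗ → not eligible.
Education Assistance — status part-time ✓; service 253 days ≥ 90 days ✓; age 29 ≥ 21 ✓ → eligible.
Remote Work Stipend — status part-time ✓ (not excluded); service 253 days ≥ 6 weeks (≈42 days) ✓; grade L2 < L5 ✗ → not eligible.
Supplemental Life Insurance — status part-time ✗ (requires full-time or temporary) → not eligible.
Employee Assistance Program — status part-time ✗ (requires full-time, seasonal, or temporary) → not eligible.
Pension Scheme — site Pune ✗ (not Porto, Denver, or Lyon) → not eligible.
Parking Benefit — status part-time ✓; service 253 days ≥ 2 months (≈60 days) ✓; dept Logistics ✗ → not eligible.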